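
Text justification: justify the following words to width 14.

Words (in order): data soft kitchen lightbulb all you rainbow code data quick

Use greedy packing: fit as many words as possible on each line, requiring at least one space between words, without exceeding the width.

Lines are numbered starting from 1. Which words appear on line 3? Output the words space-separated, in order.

Line 1: ['data', 'soft'] (min_width=9, slack=5)
Line 2: ['kitchen'] (min_width=7, slack=7)
Line 3: ['lightbulb', 'all'] (min_width=13, slack=1)
Line 4: ['you', 'rainbow'] (min_width=11, slack=3)
Line 5: ['code', 'data'] (min_width=9, slack=5)
Line 6: ['quick'] (min_width=5, slack=9)

Answer: lightbulb all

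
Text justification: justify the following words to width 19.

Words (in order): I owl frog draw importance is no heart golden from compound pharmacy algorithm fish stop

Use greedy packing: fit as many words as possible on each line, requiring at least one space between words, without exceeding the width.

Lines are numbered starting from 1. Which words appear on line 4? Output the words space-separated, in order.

Line 1: ['I', 'owl', 'frog', 'draw'] (min_width=15, slack=4)
Line 2: ['importance', 'is', 'no'] (min_width=16, slack=3)
Line 3: ['heart', 'golden', 'from'] (min_width=17, slack=2)
Line 4: ['compound', 'pharmacy'] (min_width=17, slack=2)
Line 5: ['algorithm', 'fish', 'stop'] (min_width=19, slack=0)

Answer: compound pharmacy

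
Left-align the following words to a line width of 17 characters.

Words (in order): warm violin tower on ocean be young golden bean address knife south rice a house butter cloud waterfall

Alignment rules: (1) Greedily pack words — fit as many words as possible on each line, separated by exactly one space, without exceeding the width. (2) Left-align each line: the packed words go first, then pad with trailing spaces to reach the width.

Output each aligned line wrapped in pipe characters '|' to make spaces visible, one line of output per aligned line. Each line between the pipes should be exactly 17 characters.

Line 1: ['warm', 'violin', 'tower'] (min_width=17, slack=0)
Line 2: ['on', 'ocean', 'be', 'young'] (min_width=17, slack=0)
Line 3: ['golden', 'bean'] (min_width=11, slack=6)
Line 4: ['address', 'knife'] (min_width=13, slack=4)
Line 5: ['south', 'rice', 'a'] (min_width=12, slack=5)
Line 6: ['house', 'butter'] (min_width=12, slack=5)
Line 7: ['cloud', 'waterfall'] (min_width=15, slack=2)

Answer: |warm violin tower|
|on ocean be young|
|golden bean      |
|address knife    |
|south rice a     |
|house butter     |
|cloud waterfall  |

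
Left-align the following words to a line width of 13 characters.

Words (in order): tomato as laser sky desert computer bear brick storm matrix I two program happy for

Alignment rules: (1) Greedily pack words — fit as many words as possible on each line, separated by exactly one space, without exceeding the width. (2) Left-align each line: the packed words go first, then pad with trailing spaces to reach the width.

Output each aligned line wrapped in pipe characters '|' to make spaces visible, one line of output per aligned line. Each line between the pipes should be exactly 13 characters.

Answer: |tomato as    |
|laser sky    |
|desert       |
|computer bear|
|brick storm  |
|matrix I two |
|program happy|
|for          |

Derivation:
Line 1: ['tomato', 'as'] (min_width=9, slack=4)
Line 2: ['laser', 'sky'] (min_width=9, slack=4)
Line 3: ['desert'] (min_width=6, slack=7)
Line 4: ['computer', 'bear'] (min_width=13, slack=0)
Line 5: ['brick', 'storm'] (min_width=11, slack=2)
Line 6: ['matrix', 'I', 'two'] (min_width=12, slack=1)
Line 7: ['program', 'happy'] (min_width=13, slack=0)
Line 8: ['for'] (min_width=3, slack=10)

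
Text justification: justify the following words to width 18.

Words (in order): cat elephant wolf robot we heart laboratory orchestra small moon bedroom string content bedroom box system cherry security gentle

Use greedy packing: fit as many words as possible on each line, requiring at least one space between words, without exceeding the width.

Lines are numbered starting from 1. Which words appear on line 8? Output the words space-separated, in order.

Answer: cherry security

Derivation:
Line 1: ['cat', 'elephant', 'wolf'] (min_width=17, slack=1)
Line 2: ['robot', 'we', 'heart'] (min_width=14, slack=4)
Line 3: ['laboratory'] (min_width=10, slack=8)
Line 4: ['orchestra', 'small'] (min_width=15, slack=3)
Line 5: ['moon', 'bedroom'] (min_width=12, slack=6)
Line 6: ['string', 'content'] (min_width=14, slack=4)
Line 7: ['bedroom', 'box', 'system'] (min_width=18, slack=0)
Line 8: ['cherry', 'security'] (min_width=15, slack=3)
Line 9: ['gentle'] (min_width=6, slack=12)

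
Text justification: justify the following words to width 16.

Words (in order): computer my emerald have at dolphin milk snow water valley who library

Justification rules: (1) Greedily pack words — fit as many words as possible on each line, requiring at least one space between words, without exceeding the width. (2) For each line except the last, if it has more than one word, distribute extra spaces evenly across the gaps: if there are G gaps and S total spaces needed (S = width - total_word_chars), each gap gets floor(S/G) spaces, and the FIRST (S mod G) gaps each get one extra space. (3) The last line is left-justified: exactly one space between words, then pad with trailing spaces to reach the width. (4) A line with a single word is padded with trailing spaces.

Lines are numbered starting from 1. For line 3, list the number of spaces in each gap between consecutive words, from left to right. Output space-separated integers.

Line 1: ['computer', 'my'] (min_width=11, slack=5)
Line 2: ['emerald', 'have', 'at'] (min_width=15, slack=1)
Line 3: ['dolphin', 'milk'] (min_width=12, slack=4)
Line 4: ['snow', 'water'] (min_width=10, slack=6)
Line 5: ['valley', 'who'] (min_width=10, slack=6)
Line 6: ['library'] (min_width=7, slack=9)

Answer: 5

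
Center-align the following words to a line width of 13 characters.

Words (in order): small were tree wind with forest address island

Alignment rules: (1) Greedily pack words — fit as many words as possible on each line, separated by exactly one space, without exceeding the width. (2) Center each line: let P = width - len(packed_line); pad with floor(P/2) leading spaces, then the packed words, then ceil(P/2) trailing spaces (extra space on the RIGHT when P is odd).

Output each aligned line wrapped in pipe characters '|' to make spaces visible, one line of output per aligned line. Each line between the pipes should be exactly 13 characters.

Line 1: ['small', 'were'] (min_width=10, slack=3)
Line 2: ['tree', 'wind'] (min_width=9, slack=4)
Line 3: ['with', 'forest'] (min_width=11, slack=2)
Line 4: ['address'] (min_width=7, slack=6)
Line 5: ['island'] (min_width=6, slack=7)

Answer: | small were  |
|  tree wind  |
| with forest |
|   address   |
|   island    |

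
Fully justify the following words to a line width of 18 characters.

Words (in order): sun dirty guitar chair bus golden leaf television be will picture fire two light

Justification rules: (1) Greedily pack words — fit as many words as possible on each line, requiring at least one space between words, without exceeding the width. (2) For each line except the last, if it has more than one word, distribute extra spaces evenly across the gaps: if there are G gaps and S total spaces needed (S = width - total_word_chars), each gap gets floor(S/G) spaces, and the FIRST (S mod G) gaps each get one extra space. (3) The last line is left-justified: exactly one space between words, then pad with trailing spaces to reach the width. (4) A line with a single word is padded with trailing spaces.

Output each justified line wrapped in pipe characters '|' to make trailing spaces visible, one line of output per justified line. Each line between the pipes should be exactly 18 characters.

Line 1: ['sun', 'dirty', 'guitar'] (min_width=16, slack=2)
Line 2: ['chair', 'bus', 'golden'] (min_width=16, slack=2)
Line 3: ['leaf', 'television', 'be'] (min_width=18, slack=0)
Line 4: ['will', 'picture', 'fire'] (min_width=17, slack=1)
Line 5: ['two', 'light'] (min_width=9, slack=9)

Answer: |sun  dirty  guitar|
|chair  bus  golden|
|leaf television be|
|will  picture fire|
|two light         |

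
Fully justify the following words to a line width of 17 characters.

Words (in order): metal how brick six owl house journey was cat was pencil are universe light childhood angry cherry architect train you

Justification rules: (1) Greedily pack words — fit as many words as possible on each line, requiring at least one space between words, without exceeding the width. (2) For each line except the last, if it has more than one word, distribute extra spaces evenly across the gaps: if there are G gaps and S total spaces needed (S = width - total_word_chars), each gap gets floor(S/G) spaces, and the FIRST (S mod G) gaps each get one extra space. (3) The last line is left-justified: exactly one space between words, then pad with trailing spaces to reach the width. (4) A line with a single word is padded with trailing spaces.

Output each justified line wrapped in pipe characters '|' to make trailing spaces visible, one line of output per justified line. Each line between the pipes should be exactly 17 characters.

Line 1: ['metal', 'how', 'brick'] (min_width=15, slack=2)
Line 2: ['six', 'owl', 'house'] (min_width=13, slack=4)
Line 3: ['journey', 'was', 'cat'] (min_width=15, slack=2)
Line 4: ['was', 'pencil', 'are'] (min_width=14, slack=3)
Line 5: ['universe', 'light'] (min_width=14, slack=3)
Line 6: ['childhood', 'angry'] (min_width=15, slack=2)
Line 7: ['cherry', 'architect'] (min_width=16, slack=1)
Line 8: ['train', 'you'] (min_width=9, slack=8)

Answer: |metal  how  brick|
|six   owl   house|
|journey  was  cat|
|was   pencil  are|
|universe    light|
|childhood   angry|
|cherry  architect|
|train you        |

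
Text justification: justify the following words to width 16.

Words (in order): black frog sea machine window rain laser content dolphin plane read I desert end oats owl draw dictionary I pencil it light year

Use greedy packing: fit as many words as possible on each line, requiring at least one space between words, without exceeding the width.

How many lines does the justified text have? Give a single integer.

Line 1: ['black', 'frog', 'sea'] (min_width=14, slack=2)
Line 2: ['machine', 'window'] (min_width=14, slack=2)
Line 3: ['rain', 'laser'] (min_width=10, slack=6)
Line 4: ['content', 'dolphin'] (min_width=15, slack=1)
Line 5: ['plane', 'read', 'I'] (min_width=12, slack=4)
Line 6: ['desert', 'end', 'oats'] (min_width=15, slack=1)
Line 7: ['owl', 'draw'] (min_width=8, slack=8)
Line 8: ['dictionary', 'I'] (min_width=12, slack=4)
Line 9: ['pencil', 'it', 'light'] (min_width=15, slack=1)
Line 10: ['year'] (min_width=4, slack=12)
Total lines: 10

Answer: 10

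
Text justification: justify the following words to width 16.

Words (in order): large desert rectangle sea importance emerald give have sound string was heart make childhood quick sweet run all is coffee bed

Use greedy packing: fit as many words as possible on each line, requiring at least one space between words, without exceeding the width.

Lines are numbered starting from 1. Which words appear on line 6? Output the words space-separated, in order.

Answer: string was heart

Derivation:
Line 1: ['large', 'desert'] (min_width=12, slack=4)
Line 2: ['rectangle', 'sea'] (min_width=13, slack=3)
Line 3: ['importance'] (min_width=10, slack=6)
Line 4: ['emerald', 'give'] (min_width=12, slack=4)
Line 5: ['have', 'sound'] (min_width=10, slack=6)
Line 6: ['string', 'was', 'heart'] (min_width=16, slack=0)
Line 7: ['make', 'childhood'] (min_width=14, slack=2)
Line 8: ['quick', 'sweet', 'run'] (min_width=15, slack=1)
Line 9: ['all', 'is', 'coffee'] (min_width=13, slack=3)
Line 10: ['bed'] (min_width=3, slack=13)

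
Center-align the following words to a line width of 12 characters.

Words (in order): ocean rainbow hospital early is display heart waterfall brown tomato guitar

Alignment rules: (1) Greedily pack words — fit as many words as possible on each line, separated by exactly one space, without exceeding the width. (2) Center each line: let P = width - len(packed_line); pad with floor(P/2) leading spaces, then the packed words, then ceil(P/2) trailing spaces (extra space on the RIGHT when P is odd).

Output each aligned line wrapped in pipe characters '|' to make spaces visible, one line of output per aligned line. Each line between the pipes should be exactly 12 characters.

Line 1: ['ocean'] (min_width=5, slack=7)
Line 2: ['rainbow'] (min_width=7, slack=5)
Line 3: ['hospital'] (min_width=8, slack=4)
Line 4: ['early', 'is'] (min_width=8, slack=4)
Line 5: ['display'] (min_width=7, slack=5)
Line 6: ['heart'] (min_width=5, slack=7)
Line 7: ['waterfall'] (min_width=9, slack=3)
Line 8: ['brown', 'tomato'] (min_width=12, slack=0)
Line 9: ['guitar'] (min_width=6, slack=6)

Answer: |   ocean    |
|  rainbow   |
|  hospital  |
|  early is  |
|  display   |
|   heart    |
| waterfall  |
|brown tomato|
|   guitar   |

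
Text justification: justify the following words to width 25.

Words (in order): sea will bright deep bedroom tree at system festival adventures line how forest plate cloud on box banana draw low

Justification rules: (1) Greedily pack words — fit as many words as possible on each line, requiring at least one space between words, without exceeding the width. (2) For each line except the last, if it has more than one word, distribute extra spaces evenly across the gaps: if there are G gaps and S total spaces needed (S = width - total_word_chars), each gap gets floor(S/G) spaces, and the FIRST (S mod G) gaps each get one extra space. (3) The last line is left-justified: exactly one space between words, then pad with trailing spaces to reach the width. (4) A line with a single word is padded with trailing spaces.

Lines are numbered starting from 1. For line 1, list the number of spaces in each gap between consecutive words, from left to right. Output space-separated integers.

Answer: 3 3 2

Derivation:
Line 1: ['sea', 'will', 'bright', 'deep'] (min_width=20, slack=5)
Line 2: ['bedroom', 'tree', 'at', 'system'] (min_width=22, slack=3)
Line 3: ['festival', 'adventures', 'line'] (min_width=24, slack=1)
Line 4: ['how', 'forest', 'plate', 'cloud', 'on'] (min_width=25, slack=0)
Line 5: ['box', 'banana', 'draw', 'low'] (min_width=19, slack=6)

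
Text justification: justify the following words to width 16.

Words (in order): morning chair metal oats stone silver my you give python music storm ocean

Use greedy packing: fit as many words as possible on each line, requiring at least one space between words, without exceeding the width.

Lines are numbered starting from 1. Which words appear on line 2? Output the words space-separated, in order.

Line 1: ['morning', 'chair'] (min_width=13, slack=3)
Line 2: ['metal', 'oats', 'stone'] (min_width=16, slack=0)
Line 3: ['silver', 'my', 'you'] (min_width=13, slack=3)
Line 4: ['give', 'python'] (min_width=11, slack=5)
Line 5: ['music', 'storm'] (min_width=11, slack=5)
Line 6: ['ocean'] (min_width=5, slack=11)

Answer: metal oats stone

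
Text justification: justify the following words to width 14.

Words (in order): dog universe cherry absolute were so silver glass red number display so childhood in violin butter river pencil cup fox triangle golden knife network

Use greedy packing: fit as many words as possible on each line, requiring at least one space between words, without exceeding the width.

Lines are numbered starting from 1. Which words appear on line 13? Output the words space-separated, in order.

Answer: network

Derivation:
Line 1: ['dog', 'universe'] (min_width=12, slack=2)
Line 2: ['cherry'] (min_width=6, slack=8)
Line 3: ['absolute', 'were'] (min_width=13, slack=1)
Line 4: ['so', 'silver'] (min_width=9, slack=5)
Line 5: ['glass', 'red'] (min_width=9, slack=5)
Line 6: ['number', 'display'] (min_width=14, slack=0)
Line 7: ['so', 'childhood'] (min_width=12, slack=2)
Line 8: ['in', 'violin'] (min_width=9, slack=5)
Line 9: ['butter', 'river'] (min_width=12, slack=2)
Line 10: ['pencil', 'cup', 'fox'] (min_width=14, slack=0)
Line 11: ['triangle'] (min_width=8, slack=6)
Line 12: ['golden', 'knife'] (min_width=12, slack=2)
Line 13: ['network'] (min_width=7, slack=7)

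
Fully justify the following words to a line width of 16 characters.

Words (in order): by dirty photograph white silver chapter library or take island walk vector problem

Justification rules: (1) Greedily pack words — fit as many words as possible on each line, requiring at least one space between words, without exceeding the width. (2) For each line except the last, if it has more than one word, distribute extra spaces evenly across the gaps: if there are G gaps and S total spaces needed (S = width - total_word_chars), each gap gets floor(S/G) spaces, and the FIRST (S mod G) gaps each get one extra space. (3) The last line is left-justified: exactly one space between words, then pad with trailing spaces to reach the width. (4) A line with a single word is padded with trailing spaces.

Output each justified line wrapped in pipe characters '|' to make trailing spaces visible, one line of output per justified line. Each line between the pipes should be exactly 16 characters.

Line 1: ['by', 'dirty'] (min_width=8, slack=8)
Line 2: ['photograph', 'white'] (min_width=16, slack=0)
Line 3: ['silver', 'chapter'] (min_width=14, slack=2)
Line 4: ['library', 'or', 'take'] (min_width=15, slack=1)
Line 5: ['island', 'walk'] (min_width=11, slack=5)
Line 6: ['vector', 'problem'] (min_width=14, slack=2)

Answer: |by         dirty|
|photograph white|
|silver   chapter|
|library  or take|
|island      walk|
|vector problem  |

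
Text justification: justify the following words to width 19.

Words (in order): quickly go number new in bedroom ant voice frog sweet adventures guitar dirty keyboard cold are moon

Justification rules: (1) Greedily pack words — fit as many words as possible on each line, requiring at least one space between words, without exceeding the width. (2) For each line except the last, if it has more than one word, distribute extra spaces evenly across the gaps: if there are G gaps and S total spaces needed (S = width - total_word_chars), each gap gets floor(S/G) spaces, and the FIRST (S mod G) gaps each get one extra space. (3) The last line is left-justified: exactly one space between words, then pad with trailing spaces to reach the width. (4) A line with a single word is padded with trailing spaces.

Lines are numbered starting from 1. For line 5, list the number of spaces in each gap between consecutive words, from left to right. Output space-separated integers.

Answer: 1 1

Derivation:
Line 1: ['quickly', 'go', 'number'] (min_width=17, slack=2)
Line 2: ['new', 'in', 'bedroom', 'ant'] (min_width=18, slack=1)
Line 3: ['voice', 'frog', 'sweet'] (min_width=16, slack=3)
Line 4: ['adventures', 'guitar'] (min_width=17, slack=2)
Line 5: ['dirty', 'keyboard', 'cold'] (min_width=19, slack=0)
Line 6: ['are', 'moon'] (min_width=8, slack=11)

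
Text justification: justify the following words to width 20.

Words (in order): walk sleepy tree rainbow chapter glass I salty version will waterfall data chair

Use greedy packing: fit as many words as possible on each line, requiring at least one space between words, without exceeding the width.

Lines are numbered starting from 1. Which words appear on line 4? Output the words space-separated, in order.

Line 1: ['walk', 'sleepy', 'tree'] (min_width=16, slack=4)
Line 2: ['rainbow', 'chapter'] (min_width=15, slack=5)
Line 3: ['glass', 'I', 'salty'] (min_width=13, slack=7)
Line 4: ['version', 'will'] (min_width=12, slack=8)
Line 5: ['waterfall', 'data', 'chair'] (min_width=20, slack=0)

Answer: version will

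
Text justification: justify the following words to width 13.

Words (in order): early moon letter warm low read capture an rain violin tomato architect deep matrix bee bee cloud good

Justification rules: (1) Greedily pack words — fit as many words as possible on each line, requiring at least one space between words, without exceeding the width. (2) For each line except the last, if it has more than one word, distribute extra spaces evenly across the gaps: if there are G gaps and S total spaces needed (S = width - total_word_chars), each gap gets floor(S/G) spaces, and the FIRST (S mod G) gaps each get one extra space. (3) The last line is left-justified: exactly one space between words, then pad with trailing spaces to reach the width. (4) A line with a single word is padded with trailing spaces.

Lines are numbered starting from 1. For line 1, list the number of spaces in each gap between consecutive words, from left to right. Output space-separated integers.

Line 1: ['early', 'moon'] (min_width=10, slack=3)
Line 2: ['letter', 'warm'] (min_width=11, slack=2)
Line 3: ['low', 'read'] (min_width=8, slack=5)
Line 4: ['capture', 'an'] (min_width=10, slack=3)
Line 5: ['rain', 'violin'] (min_width=11, slack=2)
Line 6: ['tomato'] (min_width=6, slack=7)
Line 7: ['architect'] (min_width=9, slack=4)
Line 8: ['deep', 'matrix'] (min_width=11, slack=2)
Line 9: ['bee', 'bee', 'cloud'] (min_width=13, slack=0)
Line 10: ['good'] (min_width=4, slack=9)

Answer: 4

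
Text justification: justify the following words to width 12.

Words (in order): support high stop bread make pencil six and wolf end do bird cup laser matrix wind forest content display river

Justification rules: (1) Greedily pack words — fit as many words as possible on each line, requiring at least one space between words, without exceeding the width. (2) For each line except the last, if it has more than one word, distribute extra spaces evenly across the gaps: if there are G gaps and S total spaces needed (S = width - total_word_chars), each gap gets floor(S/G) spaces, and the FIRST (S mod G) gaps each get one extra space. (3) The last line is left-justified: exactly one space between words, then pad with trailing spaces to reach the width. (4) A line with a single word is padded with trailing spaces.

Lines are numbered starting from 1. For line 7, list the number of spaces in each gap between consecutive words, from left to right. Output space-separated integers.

Answer: 2

Derivation:
Line 1: ['support', 'high'] (min_width=12, slack=0)
Line 2: ['stop', 'bread'] (min_width=10, slack=2)
Line 3: ['make', 'pencil'] (min_width=11, slack=1)
Line 4: ['six', 'and', 'wolf'] (min_width=12, slack=0)
Line 5: ['end', 'do', 'bird'] (min_width=11, slack=1)
Line 6: ['cup', 'laser'] (min_width=9, slack=3)
Line 7: ['matrix', 'wind'] (min_width=11, slack=1)
Line 8: ['forest'] (min_width=6, slack=6)
Line 9: ['content'] (min_width=7, slack=5)
Line 10: ['display'] (min_width=7, slack=5)
Line 11: ['river'] (min_width=5, slack=7)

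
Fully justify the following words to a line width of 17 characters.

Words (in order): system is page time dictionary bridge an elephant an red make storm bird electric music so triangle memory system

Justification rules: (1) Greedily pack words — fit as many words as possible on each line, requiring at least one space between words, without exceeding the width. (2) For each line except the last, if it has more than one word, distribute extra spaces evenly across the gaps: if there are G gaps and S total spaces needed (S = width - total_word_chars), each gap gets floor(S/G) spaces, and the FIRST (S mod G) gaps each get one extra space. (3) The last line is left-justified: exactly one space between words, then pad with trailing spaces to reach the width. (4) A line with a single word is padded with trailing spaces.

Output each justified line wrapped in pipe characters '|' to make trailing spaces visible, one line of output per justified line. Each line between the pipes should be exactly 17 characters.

Answer: |system   is  page|
|time   dictionary|
|bridge         an|
|elephant  an  red|
|make  storm  bird|
|electric music so|
|triangle   memory|
|system           |

Derivation:
Line 1: ['system', 'is', 'page'] (min_width=14, slack=3)
Line 2: ['time', 'dictionary'] (min_width=15, slack=2)
Line 3: ['bridge', 'an'] (min_width=9, slack=8)
Line 4: ['elephant', 'an', 'red'] (min_width=15, slack=2)
Line 5: ['make', 'storm', 'bird'] (min_width=15, slack=2)
Line 6: ['electric', 'music', 'so'] (min_width=17, slack=0)
Line 7: ['triangle', 'memory'] (min_width=15, slack=2)
Line 8: ['system'] (min_width=6, slack=11)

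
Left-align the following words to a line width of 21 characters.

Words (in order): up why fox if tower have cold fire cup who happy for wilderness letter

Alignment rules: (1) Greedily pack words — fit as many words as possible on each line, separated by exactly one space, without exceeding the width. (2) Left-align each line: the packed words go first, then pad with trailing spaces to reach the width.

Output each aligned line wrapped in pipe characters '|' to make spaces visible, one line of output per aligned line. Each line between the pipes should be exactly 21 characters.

Answer: |up why fox if tower  |
|have cold fire cup   |
|who happy for        |
|wilderness letter    |

Derivation:
Line 1: ['up', 'why', 'fox', 'if', 'tower'] (min_width=19, slack=2)
Line 2: ['have', 'cold', 'fire', 'cup'] (min_width=18, slack=3)
Line 3: ['who', 'happy', 'for'] (min_width=13, slack=8)
Line 4: ['wilderness', 'letter'] (min_width=17, slack=4)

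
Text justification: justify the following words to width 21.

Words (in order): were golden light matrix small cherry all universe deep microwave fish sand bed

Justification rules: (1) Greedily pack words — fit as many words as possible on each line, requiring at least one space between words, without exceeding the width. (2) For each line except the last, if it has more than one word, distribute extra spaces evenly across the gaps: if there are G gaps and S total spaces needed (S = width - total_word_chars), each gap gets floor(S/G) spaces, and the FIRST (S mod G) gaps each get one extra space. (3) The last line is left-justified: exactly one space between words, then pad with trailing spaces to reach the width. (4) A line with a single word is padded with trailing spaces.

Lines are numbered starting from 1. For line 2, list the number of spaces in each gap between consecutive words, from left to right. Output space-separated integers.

Line 1: ['were', 'golden', 'light'] (min_width=17, slack=4)
Line 2: ['matrix', 'small', 'cherry'] (min_width=19, slack=2)
Line 3: ['all', 'universe', 'deep'] (min_width=17, slack=4)
Line 4: ['microwave', 'fish', 'sand'] (min_width=19, slack=2)
Line 5: ['bed'] (min_width=3, slack=18)

Answer: 2 2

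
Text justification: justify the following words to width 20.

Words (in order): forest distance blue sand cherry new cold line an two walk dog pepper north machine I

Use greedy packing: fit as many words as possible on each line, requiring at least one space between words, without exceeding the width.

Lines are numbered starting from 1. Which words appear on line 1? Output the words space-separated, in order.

Answer: forest distance blue

Derivation:
Line 1: ['forest', 'distance', 'blue'] (min_width=20, slack=0)
Line 2: ['sand', 'cherry', 'new', 'cold'] (min_width=20, slack=0)
Line 3: ['line', 'an', 'two', 'walk', 'dog'] (min_width=20, slack=0)
Line 4: ['pepper', 'north', 'machine'] (min_width=20, slack=0)
Line 5: ['I'] (min_width=1, slack=19)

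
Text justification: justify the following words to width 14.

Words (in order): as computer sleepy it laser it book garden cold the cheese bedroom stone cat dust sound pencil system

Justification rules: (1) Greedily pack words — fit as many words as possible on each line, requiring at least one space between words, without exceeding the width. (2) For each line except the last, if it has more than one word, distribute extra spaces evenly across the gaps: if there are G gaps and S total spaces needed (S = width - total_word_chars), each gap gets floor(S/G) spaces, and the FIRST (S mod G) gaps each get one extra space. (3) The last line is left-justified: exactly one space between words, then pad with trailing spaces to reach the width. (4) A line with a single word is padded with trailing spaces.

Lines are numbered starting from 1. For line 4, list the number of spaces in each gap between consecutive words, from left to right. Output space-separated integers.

Answer: 4

Derivation:
Line 1: ['as', 'computer'] (min_width=11, slack=3)
Line 2: ['sleepy', 'it'] (min_width=9, slack=5)
Line 3: ['laser', 'it', 'book'] (min_width=13, slack=1)
Line 4: ['garden', 'cold'] (min_width=11, slack=3)
Line 5: ['the', 'cheese'] (min_width=10, slack=4)
Line 6: ['bedroom', 'stone'] (min_width=13, slack=1)
Line 7: ['cat', 'dust', 'sound'] (min_width=14, slack=0)
Line 8: ['pencil', 'system'] (min_width=13, slack=1)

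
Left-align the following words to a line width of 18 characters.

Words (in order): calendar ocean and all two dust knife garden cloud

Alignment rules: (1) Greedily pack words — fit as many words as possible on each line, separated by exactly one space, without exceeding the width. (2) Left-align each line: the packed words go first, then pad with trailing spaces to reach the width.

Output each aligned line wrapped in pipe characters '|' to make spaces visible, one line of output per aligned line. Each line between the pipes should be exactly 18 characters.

Answer: |calendar ocean and|
|all two dust knife|
|garden cloud      |

Derivation:
Line 1: ['calendar', 'ocean', 'and'] (min_width=18, slack=0)
Line 2: ['all', 'two', 'dust', 'knife'] (min_width=18, slack=0)
Line 3: ['garden', 'cloud'] (min_width=12, slack=6)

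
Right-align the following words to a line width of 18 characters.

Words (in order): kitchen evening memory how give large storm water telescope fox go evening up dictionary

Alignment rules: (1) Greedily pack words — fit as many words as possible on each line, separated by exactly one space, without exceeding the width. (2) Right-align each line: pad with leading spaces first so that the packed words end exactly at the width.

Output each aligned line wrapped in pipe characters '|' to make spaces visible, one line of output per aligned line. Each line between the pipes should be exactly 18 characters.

Line 1: ['kitchen', 'evening'] (min_width=15, slack=3)
Line 2: ['memory', 'how', 'give'] (min_width=15, slack=3)
Line 3: ['large', 'storm', 'water'] (min_width=17, slack=1)
Line 4: ['telescope', 'fox', 'go'] (min_width=16, slack=2)
Line 5: ['evening', 'up'] (min_width=10, slack=8)
Line 6: ['dictionary'] (min_width=10, slack=8)

Answer: |   kitchen evening|
|   memory how give|
| large storm water|
|  telescope fox go|
|        evening up|
|        dictionary|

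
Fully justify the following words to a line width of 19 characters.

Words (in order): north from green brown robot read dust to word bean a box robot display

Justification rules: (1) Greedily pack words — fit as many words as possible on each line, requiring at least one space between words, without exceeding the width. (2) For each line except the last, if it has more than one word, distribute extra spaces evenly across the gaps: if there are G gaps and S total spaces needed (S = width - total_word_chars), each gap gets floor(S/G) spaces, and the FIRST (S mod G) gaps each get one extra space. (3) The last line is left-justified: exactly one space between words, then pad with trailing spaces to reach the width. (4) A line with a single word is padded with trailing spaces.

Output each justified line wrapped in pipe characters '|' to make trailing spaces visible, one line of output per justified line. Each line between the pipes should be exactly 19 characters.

Answer: |north   from  green|
|brown   robot  read|
|dust to word bean a|
|box robot display  |

Derivation:
Line 1: ['north', 'from', 'green'] (min_width=16, slack=3)
Line 2: ['brown', 'robot', 'read'] (min_width=16, slack=3)
Line 3: ['dust', 'to', 'word', 'bean', 'a'] (min_width=19, slack=0)
Line 4: ['box', 'robot', 'display'] (min_width=17, slack=2)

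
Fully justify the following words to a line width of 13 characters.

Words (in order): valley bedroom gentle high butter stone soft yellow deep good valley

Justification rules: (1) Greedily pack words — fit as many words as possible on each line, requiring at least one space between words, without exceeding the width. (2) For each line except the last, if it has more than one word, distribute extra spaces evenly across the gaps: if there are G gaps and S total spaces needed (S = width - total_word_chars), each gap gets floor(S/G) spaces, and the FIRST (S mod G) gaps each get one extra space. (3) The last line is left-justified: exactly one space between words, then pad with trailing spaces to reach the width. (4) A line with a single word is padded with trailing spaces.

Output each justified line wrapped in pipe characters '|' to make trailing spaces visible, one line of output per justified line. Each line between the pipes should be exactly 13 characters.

Line 1: ['valley'] (min_width=6, slack=7)
Line 2: ['bedroom'] (min_width=7, slack=6)
Line 3: ['gentle', 'high'] (min_width=11, slack=2)
Line 4: ['butter', 'stone'] (min_width=12, slack=1)
Line 5: ['soft', 'yellow'] (min_width=11, slack=2)
Line 6: ['deep', 'good'] (min_width=9, slack=4)
Line 7: ['valley'] (min_width=6, slack=7)

Answer: |valley       |
|bedroom      |
|gentle   high|
|butter  stone|
|soft   yellow|
|deep     good|
|valley       |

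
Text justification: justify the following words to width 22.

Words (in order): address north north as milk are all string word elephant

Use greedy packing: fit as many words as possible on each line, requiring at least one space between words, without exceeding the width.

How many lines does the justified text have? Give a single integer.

Line 1: ['address', 'north', 'north', 'as'] (min_width=22, slack=0)
Line 2: ['milk', 'are', 'all', 'string'] (min_width=19, slack=3)
Line 3: ['word', 'elephant'] (min_width=13, slack=9)
Total lines: 3

Answer: 3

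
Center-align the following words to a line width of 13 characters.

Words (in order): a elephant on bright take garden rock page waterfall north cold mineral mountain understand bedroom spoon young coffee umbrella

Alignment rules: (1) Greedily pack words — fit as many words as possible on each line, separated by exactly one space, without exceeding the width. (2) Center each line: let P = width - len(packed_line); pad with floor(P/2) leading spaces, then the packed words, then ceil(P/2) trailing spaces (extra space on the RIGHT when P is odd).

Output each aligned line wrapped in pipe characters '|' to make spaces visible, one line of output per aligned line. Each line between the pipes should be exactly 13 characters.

Line 1: ['a', 'elephant', 'on'] (min_width=13, slack=0)
Line 2: ['bright', 'take'] (min_width=11, slack=2)
Line 3: ['garden', 'rock'] (min_width=11, slack=2)
Line 4: ['page'] (min_width=4, slack=9)
Line 5: ['waterfall'] (min_width=9, slack=4)
Line 6: ['north', 'cold'] (min_width=10, slack=3)
Line 7: ['mineral'] (min_width=7, slack=6)
Line 8: ['mountain'] (min_width=8, slack=5)
Line 9: ['understand'] (min_width=10, slack=3)
Line 10: ['bedroom', 'spoon'] (min_width=13, slack=0)
Line 11: ['young', 'coffee'] (min_width=12, slack=1)
Line 12: ['umbrella'] (min_width=8, slack=5)

Answer: |a elephant on|
| bright take |
| garden rock |
|    page     |
|  waterfall  |
| north cold  |
|   mineral   |
|  mountain   |
| understand  |
|bedroom spoon|
|young coffee |
|  umbrella   |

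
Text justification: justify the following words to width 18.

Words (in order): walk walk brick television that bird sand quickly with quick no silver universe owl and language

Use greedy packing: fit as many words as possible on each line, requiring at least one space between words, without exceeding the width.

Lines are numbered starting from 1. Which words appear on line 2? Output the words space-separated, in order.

Line 1: ['walk', 'walk', 'brick'] (min_width=15, slack=3)
Line 2: ['television', 'that'] (min_width=15, slack=3)
Line 3: ['bird', 'sand', 'quickly'] (min_width=17, slack=1)
Line 4: ['with', 'quick', 'no'] (min_width=13, slack=5)
Line 5: ['silver', 'universe'] (min_width=15, slack=3)
Line 6: ['owl', 'and', 'language'] (min_width=16, slack=2)

Answer: television that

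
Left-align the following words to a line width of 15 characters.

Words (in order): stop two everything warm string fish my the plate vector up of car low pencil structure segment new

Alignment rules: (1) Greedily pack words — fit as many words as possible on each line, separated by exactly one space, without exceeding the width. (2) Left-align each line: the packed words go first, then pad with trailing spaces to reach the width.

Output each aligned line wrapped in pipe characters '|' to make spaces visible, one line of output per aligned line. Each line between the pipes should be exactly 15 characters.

Answer: |stop two       |
|everything warm|
|string fish my |
|the plate      |
|vector up of   |
|car low pencil |
|structure      |
|segment new    |

Derivation:
Line 1: ['stop', 'two'] (min_width=8, slack=7)
Line 2: ['everything', 'warm'] (min_width=15, slack=0)
Line 3: ['string', 'fish', 'my'] (min_width=14, slack=1)
Line 4: ['the', 'plate'] (min_width=9, slack=6)
Line 5: ['vector', 'up', 'of'] (min_width=12, slack=3)
Line 6: ['car', 'low', 'pencil'] (min_width=14, slack=1)
Line 7: ['structure'] (min_width=9, slack=6)
Line 8: ['segment', 'new'] (min_width=11, slack=4)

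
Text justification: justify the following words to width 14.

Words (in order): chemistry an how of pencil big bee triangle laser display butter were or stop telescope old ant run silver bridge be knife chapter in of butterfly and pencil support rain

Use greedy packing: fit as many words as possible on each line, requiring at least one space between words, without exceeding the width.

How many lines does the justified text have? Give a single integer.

Answer: 14

Derivation:
Line 1: ['chemistry', 'an'] (min_width=12, slack=2)
Line 2: ['how', 'of', 'pencil'] (min_width=13, slack=1)
Line 3: ['big', 'bee'] (min_width=7, slack=7)
Line 4: ['triangle', 'laser'] (min_width=14, slack=0)
Line 5: ['display', 'butter'] (min_width=14, slack=0)
Line 6: ['were', 'or', 'stop'] (min_width=12, slack=2)
Line 7: ['telescope', 'old'] (min_width=13, slack=1)
Line 8: ['ant', 'run', 'silver'] (min_width=14, slack=0)
Line 9: ['bridge', 'be'] (min_width=9, slack=5)
Line 10: ['knife', 'chapter'] (min_width=13, slack=1)
Line 11: ['in', 'of'] (min_width=5, slack=9)
Line 12: ['butterfly', 'and'] (min_width=13, slack=1)
Line 13: ['pencil', 'support'] (min_width=14, slack=0)
Line 14: ['rain'] (min_width=4, slack=10)
Total lines: 14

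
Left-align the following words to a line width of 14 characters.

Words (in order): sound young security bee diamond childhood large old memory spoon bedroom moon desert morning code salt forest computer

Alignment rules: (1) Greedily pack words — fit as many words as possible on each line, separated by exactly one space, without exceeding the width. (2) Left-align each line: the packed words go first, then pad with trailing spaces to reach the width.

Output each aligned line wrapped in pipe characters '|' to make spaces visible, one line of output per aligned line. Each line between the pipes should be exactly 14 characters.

Answer: |sound young   |
|security bee  |
|diamond       |
|childhood     |
|large old     |
|memory spoon  |
|bedroom moon  |
|desert morning|
|code salt     |
|forest        |
|computer      |

Derivation:
Line 1: ['sound', 'young'] (min_width=11, slack=3)
Line 2: ['security', 'bee'] (min_width=12, slack=2)
Line 3: ['diamond'] (min_width=7, slack=7)
Line 4: ['childhood'] (min_width=9, slack=5)
Line 5: ['large', 'old'] (min_width=9, slack=5)
Line 6: ['memory', 'spoon'] (min_width=12, slack=2)
Line 7: ['bedroom', 'moon'] (min_width=12, slack=2)
Line 8: ['desert', 'morning'] (min_width=14, slack=0)
Line 9: ['code', 'salt'] (min_width=9, slack=5)
Line 10: ['forest'] (min_width=6, slack=8)
Line 11: ['computer'] (min_width=8, slack=6)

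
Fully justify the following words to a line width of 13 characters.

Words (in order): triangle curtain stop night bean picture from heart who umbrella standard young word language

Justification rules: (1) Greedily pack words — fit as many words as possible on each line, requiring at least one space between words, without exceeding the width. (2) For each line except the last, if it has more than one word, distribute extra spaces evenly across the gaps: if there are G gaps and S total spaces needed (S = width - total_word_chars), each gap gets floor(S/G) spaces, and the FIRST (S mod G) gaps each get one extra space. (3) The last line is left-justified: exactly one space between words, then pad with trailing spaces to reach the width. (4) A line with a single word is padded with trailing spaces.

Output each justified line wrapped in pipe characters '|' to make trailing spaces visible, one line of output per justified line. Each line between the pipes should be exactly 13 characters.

Answer: |triangle     |
|curtain  stop|
|night    bean|
|picture  from|
|heart     who|
|umbrella     |
|standard     |
|young    word|
|language     |

Derivation:
Line 1: ['triangle'] (min_width=8, slack=5)
Line 2: ['curtain', 'stop'] (min_width=12, slack=1)
Line 3: ['night', 'bean'] (min_width=10, slack=3)
Line 4: ['picture', 'from'] (min_width=12, slack=1)
Line 5: ['heart', 'who'] (min_width=9, slack=4)
Line 6: ['umbrella'] (min_width=8, slack=5)
Line 7: ['standard'] (min_width=8, slack=5)
Line 8: ['young', 'word'] (min_width=10, slack=3)
Line 9: ['language'] (min_width=8, slack=5)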